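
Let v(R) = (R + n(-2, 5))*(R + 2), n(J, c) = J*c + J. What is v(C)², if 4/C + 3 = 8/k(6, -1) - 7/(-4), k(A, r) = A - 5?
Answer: 464833600/531441 ≈ 874.67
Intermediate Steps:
k(A, r) = -5 + A
n(J, c) = J + J*c
C = 16/27 (C = 4/(-3 + (8/(-5 + 6) - 7/(-4))) = 4/(-3 + (8/1 - 7*(-¼))) = 4/(-3 + (8*1 + 7/4)) = 4/(-3 + (8 + 7/4)) = 4/(-3 + 39/4) = 4/(27/4) = 4*(4/27) = 16/27 ≈ 0.59259)
v(R) = (-12 + R)*(2 + R) (v(R) = (R - 2*(1 + 5))*(R + 2) = (R - 2*6)*(2 + R) = (R - 12)*(2 + R) = (-12 + R)*(2 + R))
v(C)² = (-24 + (16/27)² - 10*16/27)² = (-24 + 256/729 - 160/27)² = (-21560/729)² = 464833600/531441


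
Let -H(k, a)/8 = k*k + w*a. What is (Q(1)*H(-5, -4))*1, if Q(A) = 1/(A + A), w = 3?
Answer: -52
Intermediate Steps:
Q(A) = 1/(2*A)
H(k, a) = -24*a - 8*k**2 (H(k, a) = -8*(k*k + 3*a) = -8*(k**2 + 3*a) = -24*a - 8*k**2)
(Q(1)*H(-5, -4))*1 = (((1/2)/1)*(-24*(-4) - 8*(-5)**2))*1 = (((1/2)*1)*(96 - 8*25))*1 = ((96 - 200)/2)*1 = ((1/2)*(-104))*1 = -52*1 = -52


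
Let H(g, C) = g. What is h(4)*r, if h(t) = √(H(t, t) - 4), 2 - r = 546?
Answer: 0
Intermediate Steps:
r = -544 (r = 2 - 1*546 = 2 - 546 = -544)
h(t) = √(-4 + t) (h(t) = √(t - 4) = √(-4 + t))
h(4)*r = √(-4 + 4)*(-544) = √0*(-544) = 0*(-544) = 0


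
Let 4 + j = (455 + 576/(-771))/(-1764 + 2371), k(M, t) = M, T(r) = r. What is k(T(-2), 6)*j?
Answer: 1014506/155999 ≈ 6.5033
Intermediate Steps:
j = -507253/155999 (j = -4 + (455 + 576/(-771))/(-1764 + 2371) = -4 + (455 + 576*(-1/771))/607 = -4 + (455 - 192/257)*(1/607) = -4 + (116743/257)*(1/607) = -4 + 116743/155999 = -507253/155999 ≈ -3.2516)
k(T(-2), 6)*j = -2*(-507253/155999) = 1014506/155999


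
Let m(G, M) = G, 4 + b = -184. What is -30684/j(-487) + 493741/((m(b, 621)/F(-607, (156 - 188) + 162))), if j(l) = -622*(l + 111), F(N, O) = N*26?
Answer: 2423380556011/58468 ≈ 4.1448e+7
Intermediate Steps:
b = -188 (b = -4 - 184 = -188)
F(N, O) = 26*N
j(l) = -69042 - 622*l (j(l) = -622*(111 + l) = -69042 - 622*l)
-30684/j(-487) + 493741/((m(b, 621)/F(-607, (156 - 188) + 162))) = -30684/(-69042 - 622*(-487)) + 493741/((-188/(26*(-607)))) = -30684/(-69042 + 302914) + 493741/((-188/(-15782))) = -30684/233872 + 493741/((-188*(-1/15782))) = -30684*1/233872 + 493741/(94/7891) = -7671/58468 + 493741*(7891/94) = -7671/58468 + 3896110231/94 = 2423380556011/58468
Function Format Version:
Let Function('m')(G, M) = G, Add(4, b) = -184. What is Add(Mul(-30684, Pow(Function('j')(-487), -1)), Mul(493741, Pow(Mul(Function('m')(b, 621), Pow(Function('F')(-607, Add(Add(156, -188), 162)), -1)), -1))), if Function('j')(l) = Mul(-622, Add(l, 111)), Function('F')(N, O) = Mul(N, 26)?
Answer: Rational(2423380556011, 58468) ≈ 4.1448e+7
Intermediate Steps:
b = -188 (b = Add(-4, -184) = -188)
Function('F')(N, O) = Mul(26, N)
Function('j')(l) = Add(-69042, Mul(-622, l)) (Function('j')(l) = Mul(-622, Add(111, l)) = Add(-69042, Mul(-622, l)))
Add(Mul(-30684, Pow(Function('j')(-487), -1)), Mul(493741, Pow(Mul(Function('m')(b, 621), Pow(Function('F')(-607, Add(Add(156, -188), 162)), -1)), -1))) = Add(Mul(-30684, Pow(Add(-69042, Mul(-622, -487)), -1)), Mul(493741, Pow(Mul(-188, Pow(Mul(26, -607), -1)), -1))) = Add(Mul(-30684, Pow(Add(-69042, 302914), -1)), Mul(493741, Pow(Mul(-188, Pow(-15782, -1)), -1))) = Add(Mul(-30684, Pow(233872, -1)), Mul(493741, Pow(Mul(-188, Rational(-1, 15782)), -1))) = Add(Mul(-30684, Rational(1, 233872)), Mul(493741, Pow(Rational(94, 7891), -1))) = Add(Rational(-7671, 58468), Mul(493741, Rational(7891, 94))) = Add(Rational(-7671, 58468), Rational(3896110231, 94)) = Rational(2423380556011, 58468)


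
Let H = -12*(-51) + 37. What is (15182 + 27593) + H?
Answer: 43424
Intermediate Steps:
H = 649 (H = 612 + 37 = 649)
(15182 + 27593) + H = (15182 + 27593) + 649 = 42775 + 649 = 43424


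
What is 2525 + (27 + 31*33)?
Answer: 3575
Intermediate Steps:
2525 + (27 + 31*33) = 2525 + (27 + 1023) = 2525 + 1050 = 3575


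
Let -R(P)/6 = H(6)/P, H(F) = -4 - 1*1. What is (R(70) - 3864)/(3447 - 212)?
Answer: -5409/4529 ≈ -1.1943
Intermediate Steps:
H(F) = -5 (H(F) = -4 - 1 = -5)
R(P) = 30/P (R(P) = -(-30)/P = 30/P)
(R(70) - 3864)/(3447 - 212) = (30/70 - 3864)/(3447 - 212) = (30*(1/70) - 3864)/3235 = (3/7 - 3864)*(1/3235) = -27045/7*1/3235 = -5409/4529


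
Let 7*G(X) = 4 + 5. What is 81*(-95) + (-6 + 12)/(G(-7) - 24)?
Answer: -407849/53 ≈ -7695.3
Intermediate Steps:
G(X) = 9/7 (G(X) = (4 + 5)/7 = (⅐)*9 = 9/7)
81*(-95) + (-6 + 12)/(G(-7) - 24) = 81*(-95) + (-6 + 12)/(9/7 - 24) = -7695 + 6/(-159/7) = -7695 + 6*(-7/159) = -7695 - 14/53 = -407849/53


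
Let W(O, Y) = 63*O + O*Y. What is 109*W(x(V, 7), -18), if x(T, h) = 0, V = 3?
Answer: 0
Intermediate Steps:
109*W(x(V, 7), -18) = 109*(0*(63 - 18)) = 109*(0*45) = 109*0 = 0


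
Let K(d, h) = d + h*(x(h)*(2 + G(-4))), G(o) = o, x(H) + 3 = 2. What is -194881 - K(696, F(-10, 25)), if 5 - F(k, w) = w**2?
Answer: -194337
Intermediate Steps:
x(H) = -1 (x(H) = -3 + 2 = -1)
F(k, w) = 5 - w**2
K(d, h) = d + 2*h (K(d, h) = d + h*(-(2 - 4)) = d + h*(-1*(-2)) = d + h*2 = d + 2*h)
-194881 - K(696, F(-10, 25)) = -194881 - (696 + 2*(5 - 1*25**2)) = -194881 - (696 + 2*(5 - 1*625)) = -194881 - (696 + 2*(5 - 625)) = -194881 - (696 + 2*(-620)) = -194881 - (696 - 1240) = -194881 - 1*(-544) = -194881 + 544 = -194337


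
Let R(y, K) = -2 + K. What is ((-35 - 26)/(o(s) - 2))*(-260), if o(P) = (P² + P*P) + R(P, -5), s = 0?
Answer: -15860/9 ≈ -1762.2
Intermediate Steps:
o(P) = -7 + 2*P² (o(P) = (P² + P*P) + (-2 - 5) = (P² + P²) - 7 = 2*P² - 7 = -7 + 2*P²)
((-35 - 26)/(o(s) - 2))*(-260) = ((-35 - 26)/((-7 + 2*0²) - 2))*(-260) = -61/((-7 + 2*0) - 2)*(-260) = -61/((-7 + 0) - 2)*(-260) = -61/(-7 - 2)*(-260) = -61/(-9)*(-260) = -61*(-⅑)*(-260) = (61/9)*(-260) = -15860/9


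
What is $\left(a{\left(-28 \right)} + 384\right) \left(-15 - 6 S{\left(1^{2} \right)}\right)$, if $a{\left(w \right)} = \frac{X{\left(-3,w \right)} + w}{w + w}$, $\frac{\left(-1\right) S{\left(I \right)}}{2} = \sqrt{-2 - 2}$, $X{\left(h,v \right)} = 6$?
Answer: $- \frac{161445}{28} + \frac{64578 i}{7} \approx -5765.9 + 9225.4 i$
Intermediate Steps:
$S{\left(I \right)} = - 4 i$ ($S{\left(I \right)} = - 2 \sqrt{-2 - 2} = - 2 \sqrt{-4} = - 2 \cdot 2 i = - 4 i$)
$a{\left(w \right)} = \frac{6 + w}{2 w}$ ($a{\left(w \right)} = \frac{6 + w}{w + w} = \frac{6 + w}{2 w}$)
$\left(a{\left(-28 \right)} + 384\right) \left(-15 - 6 S{\left(1^{2} \right)}\right) = \left(\frac{6 - 28}{2 \left(-28\right)} + 384\right) \left(-15 - 6 \left(- 4 i\right)\right) = \left(\frac{1}{2} \left(- \frac{1}{28}\right) \left(-22\right) + 384\right) \left(-15 + 24 i\right) = \left(\frac{11}{28} + 384\right) \left(-15 + 24 i\right) = \frac{10763 \left(-15 + 24 i\right)}{28} = - \frac{161445}{28} + \frac{64578 i}{7}$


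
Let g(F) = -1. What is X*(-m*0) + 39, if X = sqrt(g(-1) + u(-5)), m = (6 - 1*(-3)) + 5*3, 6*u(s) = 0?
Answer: 39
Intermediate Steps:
u(s) = 0 (u(s) = (1/6)*0 = 0)
m = 24 (m = (6 + 3) + 15 = 9 + 15 = 24)
X = I (X = sqrt(-1 + 0) = sqrt(-1) = I ≈ 1.0*I)
X*(-m*0) + 39 = I*(-1*24*0) + 39 = I*(-24*0) + 39 = I*0 + 39 = 0 + 39 = 39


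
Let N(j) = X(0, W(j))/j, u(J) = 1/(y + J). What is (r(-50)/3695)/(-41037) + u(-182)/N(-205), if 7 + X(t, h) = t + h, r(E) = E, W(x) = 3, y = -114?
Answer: -6216888475/35906390112 ≈ -0.17314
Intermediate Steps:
X(t, h) = -7 + h + t (X(t, h) = -7 + (t + h) = -7 + (h + t) = -7 + h + t)
u(J) = 1/(-114 + J)
N(j) = -4/j (N(j) = (-7 + 3 + 0)/j = -4/j)
(r(-50)/3695)/(-41037) + u(-182)/N(-205) = -50/3695/(-41037) + 1/((-114 - 182)*((-4/(-205)))) = -50*1/3695*(-1/41037) + 1/((-296)*((-4*(-1/205)))) = -10/739*(-1/41037) - 1/(296*4/205) = 10/30326343 - 1/296*205/4 = 10/30326343 - 205/1184 = -6216888475/35906390112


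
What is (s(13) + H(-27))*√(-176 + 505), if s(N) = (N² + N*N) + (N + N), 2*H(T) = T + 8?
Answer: 709*√329/2 ≈ 6430.0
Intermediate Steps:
H(T) = 4 + T/2 (H(T) = (T + 8)/2 = (8 + T)/2 = 4 + T/2)
s(N) = 2*N + 2*N² (s(N) = (N² + N²) + 2*N = 2*N² + 2*N = 2*N + 2*N²)
(s(13) + H(-27))*√(-176 + 505) = (2*13*(1 + 13) + (4 + (½)*(-27)))*√(-176 + 505) = (2*13*14 + (4 - 27/2))*√329 = (364 - 19/2)*√329 = 709*√329/2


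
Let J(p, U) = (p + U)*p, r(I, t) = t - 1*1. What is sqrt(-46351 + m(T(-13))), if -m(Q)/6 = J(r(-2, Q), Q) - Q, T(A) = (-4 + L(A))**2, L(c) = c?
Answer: I*sqrt(1041673) ≈ 1020.6*I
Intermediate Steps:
r(I, t) = -1 + t (r(I, t) = t - 1 = -1 + t)
J(p, U) = p*(U + p) (J(p, U) = (U + p)*p = p*(U + p))
T(A) = (-4 + A)**2
m(Q) = 6*Q - 6*(-1 + Q)*(-1 + 2*Q) (m(Q) = -6*((-1 + Q)*(Q + (-1 + Q)) - Q) = -6*((-1 + Q)*(-1 + 2*Q) - Q) = -6*(-Q + (-1 + Q)*(-1 + 2*Q)) = 6*Q - 6*(-1 + Q)*(-1 + 2*Q))
sqrt(-46351 + m(T(-13))) = sqrt(-46351 + (-6 - 12*(-4 - 13)**4 + 24*(-4 - 13)**2)) = sqrt(-46351 + (-6 - 12*((-17)**2)**2 + 24*(-17)**2)) = sqrt(-46351 + (-6 - 12*289**2 + 24*289)) = sqrt(-46351 + (-6 - 12*83521 + 6936)) = sqrt(-46351 + (-6 - 1002252 + 6936)) = sqrt(-46351 - 995322) = sqrt(-1041673) = I*sqrt(1041673)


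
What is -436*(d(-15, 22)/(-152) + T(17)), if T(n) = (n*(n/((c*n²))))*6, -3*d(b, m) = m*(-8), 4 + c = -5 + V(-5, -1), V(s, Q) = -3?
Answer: 22018/57 ≈ 386.28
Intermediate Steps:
c = -12 (c = -4 + (-5 - 3) = -4 - 8 = -12)
d(b, m) = 8*m/3 (d(b, m) = -m*(-8)/3 = -(-8)*m/3 = 8*m/3)
T(n) = -½ (T(n) = (n*(n/((-12*n²))))*6 = (n*(n*(-1/(12*n²))))*6 = (n*(-1/(12*n)))*6 = -1/12*6 = -½)
-436*(d(-15, 22)/(-152) + T(17)) = -436*(((8/3)*22)/(-152) - ½) = -436*((176/3)*(-1/152) - ½) = -436*(-22/57 - ½) = -436*(-101/114) = 22018/57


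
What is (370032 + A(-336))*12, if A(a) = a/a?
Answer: 4440396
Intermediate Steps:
A(a) = 1
(370032 + A(-336))*12 = (370032 + 1)*12 = 370033*12 = 4440396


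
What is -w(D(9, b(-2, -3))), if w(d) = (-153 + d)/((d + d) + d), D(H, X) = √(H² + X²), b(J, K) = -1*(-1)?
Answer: -⅓ + 51*√82/82 ≈ 5.2987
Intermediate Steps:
b(J, K) = 1
w(d) = (-153 + d)/(3*d) (w(d) = (-153 + d)/(2*d + d) = (-153 + d)/((3*d)) = (-153 + d)*(1/(3*d)) = (-153 + d)/(3*d))
-w(D(9, b(-2, -3))) = -(-153 + √(9² + 1²))/(3*(√(9² + 1²))) = -(-153 + √(81 + 1))/(3*(√(81 + 1))) = -(-153 + √82)/(3*(√82)) = -√82/82*(-153 + √82)/3 = -√82*(-153 + √82)/246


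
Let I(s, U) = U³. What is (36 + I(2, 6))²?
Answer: 63504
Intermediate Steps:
(36 + I(2, 6))² = (36 + 6³)² = (36 + 216)² = 252² = 63504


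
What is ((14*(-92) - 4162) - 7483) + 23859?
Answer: 10926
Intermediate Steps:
((14*(-92) - 4162) - 7483) + 23859 = ((-1288 - 4162) - 7483) + 23859 = (-5450 - 7483) + 23859 = -12933 + 23859 = 10926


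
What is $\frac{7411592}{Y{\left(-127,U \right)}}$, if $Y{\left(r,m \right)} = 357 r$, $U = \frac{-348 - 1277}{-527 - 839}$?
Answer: $- \frac{435976}{2667} \approx -163.47$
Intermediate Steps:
$U = \frac{1625}{1366}$ ($U = - \frac{1625}{-1366} = \left(-1625\right) \left(- \frac{1}{1366}\right) = \frac{1625}{1366} \approx 1.1896$)
$\frac{7411592}{Y{\left(-127,U \right)}} = \frac{7411592}{357 \left(-127\right)} = \frac{7411592}{-45339} = 7411592 \left(- \frac{1}{45339}\right) = - \frac{435976}{2667}$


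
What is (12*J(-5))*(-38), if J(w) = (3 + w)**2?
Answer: -1824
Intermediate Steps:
(12*J(-5))*(-38) = (12*(3 - 5)**2)*(-38) = (12*(-2)**2)*(-38) = (12*4)*(-38) = 48*(-38) = -1824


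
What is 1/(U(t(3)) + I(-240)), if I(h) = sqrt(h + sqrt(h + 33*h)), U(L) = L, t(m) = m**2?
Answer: 1/(9 + sqrt(-240 + 4*I*sqrt(510))) ≈ 0.030503 - 0.040497*I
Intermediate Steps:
I(h) = sqrt(h + sqrt(34)*sqrt(h)) (I(h) = sqrt(h + sqrt(34*h)) = sqrt(h + sqrt(34)*sqrt(h)))
1/(U(t(3)) + I(-240)) = 1/(3**2 + sqrt(-240 + sqrt(34)*sqrt(-240))) = 1/(9 + sqrt(-240 + sqrt(34)*(4*I*sqrt(15)))) = 1/(9 + sqrt(-240 + 4*I*sqrt(510)))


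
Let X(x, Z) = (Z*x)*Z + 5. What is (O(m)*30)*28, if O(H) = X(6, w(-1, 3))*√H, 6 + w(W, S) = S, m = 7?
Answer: 49560*√7 ≈ 1.3112e+5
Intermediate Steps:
w(W, S) = -6 + S
X(x, Z) = 5 + x*Z² (X(x, Z) = x*Z² + 5 = 5 + x*Z²)
O(H) = 59*√H (O(H) = (5 + 6*(-6 + 3)²)*√H = (5 + 6*(-3)²)*√H = (5 + 6*9)*√H = (5 + 54)*√H = 59*√H)
(O(m)*30)*28 = ((59*√7)*30)*28 = (1770*√7)*28 = 49560*√7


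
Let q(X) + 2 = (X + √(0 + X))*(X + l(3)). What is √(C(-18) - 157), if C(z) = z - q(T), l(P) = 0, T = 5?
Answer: √(-198 - 5*√5) ≈ 14.463*I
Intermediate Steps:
q(X) = -2 + X*(X + √X) (q(X) = -2 + (X + √(0 + X))*(X + 0) = -2 + (X + √X)*X = -2 + X*(X + √X))
C(z) = -23 + z - 5*√5 (C(z) = z - (-2 + 5² + 5^(3/2)) = z - (-2 + 25 + 5*√5) = z - (23 + 5*√5) = z + (-23 - 5*√5) = -23 + z - 5*√5)
√(C(-18) - 157) = √((-23 - 18 - 5*√5) - 157) = √((-41 - 5*√5) - 157) = √(-198 - 5*√5)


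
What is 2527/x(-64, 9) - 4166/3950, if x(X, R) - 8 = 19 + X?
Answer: -5067896/73075 ≈ -69.352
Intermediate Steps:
x(X, R) = 27 + X (x(X, R) = 8 + (19 + X) = 27 + X)
2527/x(-64, 9) - 4166/3950 = 2527/(27 - 64) - 4166/3950 = 2527/(-37) - 4166*1/3950 = 2527*(-1/37) - 2083/1975 = -2527/37 - 2083/1975 = -5067896/73075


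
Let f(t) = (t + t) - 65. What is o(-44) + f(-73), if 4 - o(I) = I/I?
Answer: -208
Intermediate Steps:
o(I) = 3 (o(I) = 4 - I/I = 4 - 1*1 = 4 - 1 = 3)
f(t) = -65 + 2*t (f(t) = 2*t - 65 = -65 + 2*t)
o(-44) + f(-73) = 3 + (-65 + 2*(-73)) = 3 + (-65 - 146) = 3 - 211 = -208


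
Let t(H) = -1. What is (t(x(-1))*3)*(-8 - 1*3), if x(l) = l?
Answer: 33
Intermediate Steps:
(t(x(-1))*3)*(-8 - 1*3) = (-1*3)*(-8 - 1*3) = -3*(-8 - 3) = -3*(-11) = 33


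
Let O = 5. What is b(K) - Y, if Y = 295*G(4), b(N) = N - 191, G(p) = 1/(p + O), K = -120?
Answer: -3094/9 ≈ -343.78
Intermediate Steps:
G(p) = 1/(5 + p) (G(p) = 1/(p + 5) = 1/(5 + p))
b(N) = -191 + N
Y = 295/9 (Y = 295/(5 + 4) = 295/9 ≈ 32.778)
b(K) - Y = (-191 - 120) - 1*295/9 = -311 - 295/9 = -3094/9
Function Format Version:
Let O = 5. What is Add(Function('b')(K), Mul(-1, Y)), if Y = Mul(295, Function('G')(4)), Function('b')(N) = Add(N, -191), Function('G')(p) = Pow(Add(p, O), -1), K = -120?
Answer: Rational(-3094, 9) ≈ -343.78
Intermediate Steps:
Function('G')(p) = Pow(Add(5, p), -1) (Function('G')(p) = Pow(Add(p, 5), -1) = Pow(Add(5, p), -1))
Function('b')(N) = Add(-191, N)
Y = Rational(295, 9) (Y = Mul(295, Pow(Add(5, 4), -1)) = Mul(295, Pow(9, -1)) = Mul(295, Rational(1, 9)) = Rational(295, 9) ≈ 32.778)
Add(Function('b')(K), Mul(-1, Y)) = Add(Add(-191, -120), Mul(-1, Rational(295, 9))) = Add(-311, Rational(-295, 9)) = Rational(-3094, 9)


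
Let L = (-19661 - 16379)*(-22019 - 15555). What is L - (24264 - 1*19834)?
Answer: 1354162530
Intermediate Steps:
L = 1354166960 (L = -36040*(-37574) = 1354166960)
L - (24264 - 1*19834) = 1354166960 - (24264 - 1*19834) = 1354166960 - (24264 - 19834) = 1354166960 - 1*4430 = 1354166960 - 4430 = 1354162530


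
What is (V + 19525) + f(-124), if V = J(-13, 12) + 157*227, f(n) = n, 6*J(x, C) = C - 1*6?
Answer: 55041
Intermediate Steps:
J(x, C) = -1 + C/6 (J(x, C) = (C - 1*6)/6 = (C - 6)/6 = (-6 + C)/6 = -1 + C/6)
V = 35640 (V = (-1 + (1/6)*12) + 157*227 = (-1 + 2) + 35639 = 1 + 35639 = 35640)
(V + 19525) + f(-124) = (35640 + 19525) - 124 = 55165 - 124 = 55041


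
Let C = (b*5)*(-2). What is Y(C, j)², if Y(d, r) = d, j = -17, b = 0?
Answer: 0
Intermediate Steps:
C = 0 (C = (0*5)*(-2) = 0*(-2) = 0)
Y(C, j)² = 0² = 0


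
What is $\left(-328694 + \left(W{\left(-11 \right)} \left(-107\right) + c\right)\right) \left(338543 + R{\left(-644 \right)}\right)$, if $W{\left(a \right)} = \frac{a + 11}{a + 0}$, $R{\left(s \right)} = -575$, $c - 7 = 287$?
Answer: $-110988691200$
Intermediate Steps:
$c = 294$ ($c = 7 + 287 = 294$)
$W{\left(a \right)} = \frac{11 + a}{a}$
$\left(-328694 + \left(W{\left(-11 \right)} \left(-107\right) + c\right)\right) \left(338543 + R{\left(-644 \right)}\right) = \left(-328694 + \left(\frac{11 - 11}{-11} \left(-107\right) + 294\right)\right) \left(338543 - 575\right) = \left(-328694 + \left(\left(- \frac{1}{11}\right) 0 \left(-107\right) + 294\right)\right) 337968 = \left(-328694 + \left(0 \left(-107\right) + 294\right)\right) 337968 = \left(-328694 + \left(0 + 294\right)\right) 337968 = \left(-328694 + 294\right) 337968 = \left(-328400\right) 337968 = -110988691200$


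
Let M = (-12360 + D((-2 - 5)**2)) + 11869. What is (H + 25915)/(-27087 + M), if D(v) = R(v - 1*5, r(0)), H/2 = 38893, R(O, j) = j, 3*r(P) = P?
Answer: -103701/27578 ≈ -3.7603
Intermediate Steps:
r(P) = P/3
H = 77786 (H = 2*38893 = 77786)
D(v) = 0 (D(v) = (1/3)*0 = 0)
M = -491 (M = (-12360 + 0) + 11869 = -12360 + 11869 = -491)
(H + 25915)/(-27087 + M) = (77786 + 25915)/(-27087 - 491) = 103701/(-27578) = 103701*(-1/27578) = -103701/27578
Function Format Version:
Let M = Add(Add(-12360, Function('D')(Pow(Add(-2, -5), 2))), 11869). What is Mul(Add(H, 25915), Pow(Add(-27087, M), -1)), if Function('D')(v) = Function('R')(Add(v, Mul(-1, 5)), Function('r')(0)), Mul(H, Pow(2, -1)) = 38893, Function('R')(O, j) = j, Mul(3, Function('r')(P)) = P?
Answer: Rational(-103701, 27578) ≈ -3.7603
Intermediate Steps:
Function('r')(P) = Mul(Rational(1, 3), P)
H = 77786 (H = Mul(2, 38893) = 77786)
Function('D')(v) = 0 (Function('D')(v) = Mul(Rational(1, 3), 0) = 0)
M = -491 (M = Add(Add(-12360, 0), 11869) = Add(-12360, 11869) = -491)
Mul(Add(H, 25915), Pow(Add(-27087, M), -1)) = Mul(Add(77786, 25915), Pow(Add(-27087, -491), -1)) = Mul(103701, Pow(-27578, -1)) = Mul(103701, Rational(-1, 27578)) = Rational(-103701, 27578)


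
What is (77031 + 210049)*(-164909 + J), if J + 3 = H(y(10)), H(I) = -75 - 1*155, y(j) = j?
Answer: -47408965360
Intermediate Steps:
H(I) = -230 (H(I) = -75 - 155 = -230)
J = -233 (J = -3 - 230 = -233)
(77031 + 210049)*(-164909 + J) = (77031 + 210049)*(-164909 - 233) = 287080*(-165142) = -47408965360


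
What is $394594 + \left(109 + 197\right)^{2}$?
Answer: $488230$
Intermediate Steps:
$394594 + \left(109 + 197\right)^{2} = 394594 + 306^{2} = 394594 + 93636 = 488230$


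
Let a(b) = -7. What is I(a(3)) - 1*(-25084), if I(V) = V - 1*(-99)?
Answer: 25176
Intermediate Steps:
I(V) = 99 + V (I(V) = V + 99 = 99 + V)
I(a(3)) - 1*(-25084) = (99 - 7) - 1*(-25084) = 92 + 25084 = 25176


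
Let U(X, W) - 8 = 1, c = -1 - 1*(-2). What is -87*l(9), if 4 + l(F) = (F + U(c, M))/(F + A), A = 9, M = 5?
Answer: 261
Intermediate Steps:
c = 1 (c = -1 + 2 = 1)
U(X, W) = 9 (U(X, W) = 8 + 1 = 9)
l(F) = -3 (l(F) = -4 + (F + 9)/(F + 9) = -4 + (9 + F)/(9 + F) = -4 + 1 = -3)
-87*l(9) = -87*(-3) = 261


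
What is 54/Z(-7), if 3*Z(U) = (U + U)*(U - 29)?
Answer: 9/28 ≈ 0.32143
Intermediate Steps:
Z(U) = 2*U*(-29 + U)/3 (Z(U) = ((U + U)*(U - 29))/3 = ((2*U)*(-29 + U))/3 = (2*U*(-29 + U))/3 = 2*U*(-29 + U)/3)
54/Z(-7) = 54/(((2/3)*(-7)*(-29 - 7))) = 54/(((2/3)*(-7)*(-36))) = 54/168 = 54*(1/168) = 9/28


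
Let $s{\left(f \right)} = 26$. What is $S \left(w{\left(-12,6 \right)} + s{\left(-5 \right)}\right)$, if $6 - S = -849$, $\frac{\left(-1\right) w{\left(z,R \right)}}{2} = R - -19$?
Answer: $-20520$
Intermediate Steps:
$w{\left(z,R \right)} = -38 - 2 R$ ($w{\left(z,R \right)} = - 2 \left(R - -19\right) = - 2 \left(R + 19\right) = - 2 \left(19 + R\right) = -38 - 2 R$)
$S = 855$ ($S = 6 - -849 = 6 + 849 = 855$)
$S \left(w{\left(-12,6 \right)} + s{\left(-5 \right)}\right) = 855 \left(\left(-38 - 12\right) + 26\right) = 855 \left(-50 + 26\right) = 855 \left(-24\right) = -20520$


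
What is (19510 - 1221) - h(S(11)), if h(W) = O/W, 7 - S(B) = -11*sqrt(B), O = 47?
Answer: 23446827/1282 - 517*sqrt(11)/1282 ≈ 18288.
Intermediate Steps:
S(B) = 7 + 11*sqrt(B) (S(B) = 7 - (-11)*sqrt(B) = 7 + 11*sqrt(B))
h(W) = 47/W
(19510 - 1221) - h(S(11)) = (19510 - 1221) - 47/(7 + 11*sqrt(11)) = 18289 - 47/(7 + 11*sqrt(11))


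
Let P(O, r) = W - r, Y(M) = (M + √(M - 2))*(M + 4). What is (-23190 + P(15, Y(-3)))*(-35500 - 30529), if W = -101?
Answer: 1537683352 + 66029*I*√5 ≈ 1.5377e+9 + 1.4765e+5*I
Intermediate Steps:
Y(M) = (4 + M)*(M + √(-2 + M)) (Y(M) = (M + √(-2 + M))*(4 + M) = (4 + M)*(M + √(-2 + M)))
P(O, r) = -101 - r
(-23190 + P(15, Y(-3)))*(-35500 - 30529) = (-23190 + (-101 - ((-3)² + 4*(-3) + 4*√(-2 - 3) - 3*√(-2 - 3))))*(-35500 - 30529) = (-23190 + (-101 - (9 - 12 + 4*√(-5) - 3*I*√5)))*(-66029) = (-23190 + (-101 - (9 - 12 + 4*(I*√5) - 3*I*√5)))*(-66029) = (-23190 + (-101 - (9 - 12 + 4*I*√5 - 3*I*√5)))*(-66029) = (-23190 + (-101 - (-3 + I*√5)))*(-66029) = (-23190 + (-101 + (3 - I*√5)))*(-66029) = (-23190 + (-98 - I*√5))*(-66029) = (-23288 - I*√5)*(-66029) = 1537683352 + 66029*I*√5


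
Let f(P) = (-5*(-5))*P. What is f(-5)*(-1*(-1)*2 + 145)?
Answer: -18375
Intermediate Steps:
f(P) = 25*P
f(-5)*(-1*(-1)*2 + 145) = (25*(-5))*(-1*(-1)*2 + 145) = -125*(1*2 + 145) = -125*(2 + 145) = -125*147 = -18375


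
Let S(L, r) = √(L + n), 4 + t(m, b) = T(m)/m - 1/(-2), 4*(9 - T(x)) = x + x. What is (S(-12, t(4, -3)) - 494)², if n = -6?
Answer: 244018 - 2964*I*√2 ≈ 2.4402e+5 - 4191.7*I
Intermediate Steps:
T(x) = 9 - x/2 (T(x) = 9 - (x + x)/4 = 9 - x/2)
t(m, b) = -7/2 + (9 - m/2)/m (t(m, b) = -4 + ((9 - m/2)/m - 1/(-2)) = -4 + ((9 - m/2)/m - 1*(-½)) = -4 + ((9 - m/2)/m + ½) = -4 + (½ + (9 - m/2)/m) = -7/2 + (9 - m/2)/m)
S(L, r) = √(-6 + L) (S(L, r) = √(L - 6) = √(-6 + L))
(S(-12, t(4, -3)) - 494)² = (√(-6 - 12) - 494)² = (√(-18) - 494)² = (3*I*√2 - 494)² = (-494 + 3*I*√2)²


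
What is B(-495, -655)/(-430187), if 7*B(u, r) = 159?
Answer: -159/3011309 ≈ -5.2801e-5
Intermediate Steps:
B(u, r) = 159/7 (B(u, r) = (⅐)*159 = 159/7)
B(-495, -655)/(-430187) = (159/7)/(-430187) = (159/7)*(-1/430187) = -159/3011309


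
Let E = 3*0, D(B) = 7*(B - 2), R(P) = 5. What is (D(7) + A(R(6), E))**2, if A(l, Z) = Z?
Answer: 1225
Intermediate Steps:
D(B) = -14 + 7*B (D(B) = 7*(-2 + B) = -14 + 7*B)
E = 0
(D(7) + A(R(6), E))**2 = ((-14 + 7*7) + 0)**2 = ((-14 + 49) + 0)**2 = (35 + 0)**2 = 35**2 = 1225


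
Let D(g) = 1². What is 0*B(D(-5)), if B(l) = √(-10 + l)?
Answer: 0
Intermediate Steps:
D(g) = 1
0*B(D(-5)) = 0*√(-10 + 1) = 0*√(-9) = 0*(3*I) = 0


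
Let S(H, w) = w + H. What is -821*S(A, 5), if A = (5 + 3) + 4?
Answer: -13957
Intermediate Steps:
A = 12 (A = 8 + 4 = 12)
S(H, w) = H + w
-821*S(A, 5) = -821*(12 + 5) = -821*17 = -13957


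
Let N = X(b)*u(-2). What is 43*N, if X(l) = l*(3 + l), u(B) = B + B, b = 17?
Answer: -58480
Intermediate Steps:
u(B) = 2*B
N = -1360 (N = (17*(3 + 17))*(2*(-2)) = (17*20)*(-4) = 340*(-4) = -1360)
43*N = 43*(-1360) = -58480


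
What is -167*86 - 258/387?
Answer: -43088/3 ≈ -14363.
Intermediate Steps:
-167*86 - 258/387 = -14362 - 258*1/387 = -14362 - 2/3 = -43088/3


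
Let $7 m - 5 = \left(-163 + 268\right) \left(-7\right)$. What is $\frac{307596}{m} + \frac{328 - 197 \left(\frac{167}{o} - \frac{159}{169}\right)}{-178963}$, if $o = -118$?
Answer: $- \frac{167052702903227}{56636576230} \approx -2949.6$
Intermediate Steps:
$m = - \frac{730}{7}$ ($m = \frac{5}{7} + \frac{\left(-163 + 268\right) \left(-7\right)}{7} = \frac{5}{7} + \frac{105 \left(-7\right)}{7} = \frac{5}{7} + \frac{1}{7} \left(-735\right) = \frac{5}{7} - 105 = - \frac{730}{7} \approx -104.29$)
$\frac{307596}{m} + \frac{328 - 197 \left(\frac{167}{o} - \frac{159}{169}\right)}{-178963} = \frac{307596}{- \frac{730}{7}} + \frac{328 - 197 \left(\frac{167}{-118} - \frac{159}{169}\right)}{-178963} = 307596 \left(- \frac{7}{730}\right) + \left(328 - 197 \left(167 \left(- \frac{1}{118}\right) - \frac{159}{169}\right)\right) \left(- \frac{1}{178963}\right) = - \frac{1076586}{365} + \left(328 - 197 \left(- \frac{167}{118} - \frac{159}{169}\right)\right) \left(- \frac{1}{178963}\right) = - \frac{1076586}{365} + \left(328 - - \frac{9256045}{19942}\right) \left(- \frac{1}{178963}\right) = - \frac{1076586}{365} + \left(328 + \frac{9256045}{19942}\right) \left(- \frac{1}{178963}\right) = - \frac{1076586}{365} + \frac{15797021}{19942} \left(- \frac{1}{178963}\right) = - \frac{1076586}{365} - \frac{686827}{155168702} = - \frac{167052702903227}{56636576230}$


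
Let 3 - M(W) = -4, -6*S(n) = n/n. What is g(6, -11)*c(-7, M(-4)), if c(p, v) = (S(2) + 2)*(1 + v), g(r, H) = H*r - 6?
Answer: -1056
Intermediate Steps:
g(r, H) = -6 + H*r
S(n) = -⅙ (S(n) = -n/(6*n) = -⅙*1 = -⅙)
M(W) = 7 (M(W) = 3 - 1*(-4) = 3 + 4 = 7)
c(p, v) = 11/6 + 11*v/6 (c(p, v) = (-⅙ + 2)*(1 + v) = 11*(1 + v)/6 = 11/6 + 11*v/6)
g(6, -11)*c(-7, M(-4)) = (-6 - 11*6)*(11/6 + (11/6)*7) = (-6 - 66)*(11/6 + 77/6) = -72*44/3 = -1056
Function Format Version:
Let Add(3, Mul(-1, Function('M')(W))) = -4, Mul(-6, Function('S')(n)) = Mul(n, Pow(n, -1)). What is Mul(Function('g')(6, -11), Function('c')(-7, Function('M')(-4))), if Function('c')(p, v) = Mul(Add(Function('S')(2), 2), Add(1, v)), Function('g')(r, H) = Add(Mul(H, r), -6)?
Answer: -1056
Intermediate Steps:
Function('g')(r, H) = Add(-6, Mul(H, r))
Function('S')(n) = Rational(-1, 6) (Function('S')(n) = Mul(Rational(-1, 6), Mul(n, Pow(n, -1))) = Mul(Rational(-1, 6), 1) = Rational(-1, 6))
Function('M')(W) = 7 (Function('M')(W) = Add(3, Mul(-1, -4)) = Add(3, 4) = 7)
Function('c')(p, v) = Add(Rational(11, 6), Mul(Rational(11, 6), v)) (Function('c')(p, v) = Mul(Add(Rational(-1, 6), 2), Add(1, v)) = Mul(Rational(11, 6), Add(1, v)) = Add(Rational(11, 6), Mul(Rational(11, 6), v)))
Mul(Function('g')(6, -11), Function('c')(-7, Function('M')(-4))) = Mul(Add(-6, Mul(-11, 6)), Add(Rational(11, 6), Mul(Rational(11, 6), 7))) = Mul(Add(-6, -66), Add(Rational(11, 6), Rational(77, 6))) = Mul(-72, Rational(44, 3)) = -1056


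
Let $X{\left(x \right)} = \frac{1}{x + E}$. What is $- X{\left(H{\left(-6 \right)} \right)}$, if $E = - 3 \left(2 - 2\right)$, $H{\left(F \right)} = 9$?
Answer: $- \frac{1}{9} \approx -0.11111$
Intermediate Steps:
$E = 0$ ($E = \left(-3\right) 0 = 0$)
$X{\left(x \right)} = \frac{1}{x}$ ($X{\left(x \right)} = \frac{1}{x + 0} = \frac{1}{x}$)
$- X{\left(H{\left(-6 \right)} \right)} = - \frac{1}{9}$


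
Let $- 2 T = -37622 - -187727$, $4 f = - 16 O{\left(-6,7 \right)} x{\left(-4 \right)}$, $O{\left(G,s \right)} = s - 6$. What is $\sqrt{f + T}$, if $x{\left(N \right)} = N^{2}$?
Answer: $\frac{i \sqrt{300466}}{2} \approx 274.07 i$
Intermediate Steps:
$O{\left(G,s \right)} = -6 + s$ ($O{\left(G,s \right)} = s - 6 = -6 + s$)
$f = -64$ ($f = \frac{- 16 \left(-6 + 7\right) \left(-4\right)^{2}}{4} = \frac{\left(-16\right) 1 \cdot 16}{4} = \frac{\left(-16\right) 16}{4} = \frac{1}{4} \left(-256\right) = -64$)
$T = - \frac{150105}{2}$ ($T = - \frac{-37622 - -187727}{2} = - \frac{-37622 + 187727}{2} = \left(- \frac{1}{2}\right) 150105 = - \frac{150105}{2} \approx -75053.0$)
$\sqrt{f + T} = \sqrt{-64 - \frac{150105}{2}} = \sqrt{- \frac{150233}{2}} = \frac{i \sqrt{300466}}{2}$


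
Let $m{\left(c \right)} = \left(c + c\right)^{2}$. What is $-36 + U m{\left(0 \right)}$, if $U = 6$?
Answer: $-36$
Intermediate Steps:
$m{\left(c \right)} = 4 c^{2}$ ($m{\left(c \right)} = \left(2 c\right)^{2} = 4 c^{2}$)
$-36 + U m{\left(0 \right)} = -36 + 6 \cdot 4 \cdot 0^{2} = -36 + 6 \cdot 4 \cdot 0 = -36 + 6 \cdot 0 = -36 + 0 = -36$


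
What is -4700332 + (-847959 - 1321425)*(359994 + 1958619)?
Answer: -5029966644724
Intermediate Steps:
-4700332 + (-847959 - 1321425)*(359994 + 1958619) = -4700332 - 2169384*2318613 = -4700332 - 5029961944392 = -5029966644724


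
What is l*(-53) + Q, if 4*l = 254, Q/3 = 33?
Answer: -6533/2 ≈ -3266.5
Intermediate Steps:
Q = 99 (Q = 3*33 = 99)
l = 127/2 (l = (¼)*254 = 127/2 ≈ 63.500)
l*(-53) + Q = (127/2)*(-53) + 99 = -6731/2 + 99 = -6533/2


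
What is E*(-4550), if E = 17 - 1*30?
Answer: 59150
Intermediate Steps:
E = -13 (E = 17 - 30 = -13)
E*(-4550) = -13*(-4550) = 59150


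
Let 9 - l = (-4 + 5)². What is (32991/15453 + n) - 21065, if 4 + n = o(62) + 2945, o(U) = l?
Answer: -93304519/5151 ≈ -18114.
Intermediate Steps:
l = 8 (l = 9 - (-4 + 5)² = 9 - 1*1² = 9 - 1*1 = 9 - 1 = 8)
o(U) = 8
n = 2949 (n = -4 + (8 + 2945) = -4 + 2953 = 2949)
(32991/15453 + n) - 21065 = (32991/15453 + 2949) - 21065 = (32991*(1/15453) + 2949) - 21065 = (10997/5151 + 2949) - 21065 = 15201296/5151 - 21065 = -93304519/5151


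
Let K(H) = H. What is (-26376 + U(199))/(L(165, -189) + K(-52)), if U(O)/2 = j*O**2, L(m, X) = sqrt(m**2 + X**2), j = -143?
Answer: -22704524/2317 - 17028393*sqrt(6994)/30121 ≈ -57078.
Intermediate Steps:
L(m, X) = sqrt(X**2 + m**2)
U(O) = -286*O**2 (U(O) = 2*(-143*O**2) = -286*O**2)
(-26376 + U(199))/(L(165, -189) + K(-52)) = (-26376 - 286*199**2)/(sqrt((-189)**2 + 165**2) - 52) = (-26376 - 286*39601)/(sqrt(35721 + 27225) - 52) = (-26376 - 11325886)/(sqrt(62946) - 52) = -11352262/(3*sqrt(6994) - 52) = -11352262/(-52 + 3*sqrt(6994))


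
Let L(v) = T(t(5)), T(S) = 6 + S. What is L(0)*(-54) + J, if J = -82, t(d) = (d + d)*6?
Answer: -3646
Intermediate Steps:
t(d) = 12*d (t(d) = (2*d)*6 = 12*d)
L(v) = 66 (L(v) = 6 + 12*5 = 6 + 60 = 66)
L(0)*(-54) + J = 66*(-54) - 82 = -3564 - 82 = -3646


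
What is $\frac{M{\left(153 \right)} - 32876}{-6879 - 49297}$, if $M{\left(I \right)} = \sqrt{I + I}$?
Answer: $\frac{8219}{14044} - \frac{3 \sqrt{34}}{56176} \approx 0.58492$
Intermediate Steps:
$M{\left(I \right)} = \sqrt{2} \sqrt{I}$ ($M{\left(I \right)} = \sqrt{2 I} = \sqrt{2} \sqrt{I}$)
$\frac{M{\left(153 \right)} - 32876}{-6879 - 49297} = \frac{\sqrt{2} \sqrt{153} - 32876}{-6879 - 49297} = \frac{\sqrt{2} \cdot 3 \sqrt{17} - 32876}{-56176} = \left(3 \sqrt{34} - 32876\right) \left(- \frac{1}{56176}\right) = \left(-32876 + 3 \sqrt{34}\right) \left(- \frac{1}{56176}\right) = \frac{8219}{14044} - \frac{3 \sqrt{34}}{56176}$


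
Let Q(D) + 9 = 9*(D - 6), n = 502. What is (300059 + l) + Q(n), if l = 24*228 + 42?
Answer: 310028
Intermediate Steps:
Q(D) = -63 + 9*D (Q(D) = -9 + 9*(D - 6) = -9 + 9*(-6 + D) = -9 + (-54 + 9*D) = -63 + 9*D)
l = 5514 (l = 5472 + 42 = 5514)
(300059 + l) + Q(n) = (300059 + 5514) + (-63 + 9*502) = 305573 + (-63 + 4518) = 305573 + 4455 = 310028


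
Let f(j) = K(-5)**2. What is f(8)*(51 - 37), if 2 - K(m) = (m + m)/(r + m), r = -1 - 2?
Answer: 63/8 ≈ 7.8750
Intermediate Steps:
r = -3
K(m) = 2 - 2*m/(-3 + m) (K(m) = 2 - (m + m)/(-3 + m) = 2 - 2*m/(-3 + m))
f(j) = 9/16 (f(j) = (-6/(-3 - 5))**2 = (-6/(-8))**2 = (-6*(-1/8))**2 = (3/4)**2 = 9/16)
f(8)*(51 - 37) = 9*(51 - 37)/16 = (9/16)*14 = 63/8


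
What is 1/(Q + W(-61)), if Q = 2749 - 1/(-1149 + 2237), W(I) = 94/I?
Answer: 66368/182343299 ≈ 0.00036397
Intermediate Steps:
Q = 2990911/1088 (Q = 2749 - 1/1088 = 2990911/1088 ≈ 2749.0)
1/(Q + W(-61)) = 1/(2990911/1088 + 94/(-61)) = 1/(2990911/1088 + 94*(-1/61)) = 1/(2990911/1088 - 94/61) = 1/(182343299/66368) = 66368/182343299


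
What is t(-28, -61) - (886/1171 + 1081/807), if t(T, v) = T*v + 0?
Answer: 1612074023/944997 ≈ 1705.9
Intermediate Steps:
t(T, v) = T*v
t(-28, -61) - (886/1171 + 1081/807) = -28*(-61) - (886/1171 + 1081/807) = 1708 - (886*(1/1171) + 1081*(1/807)) = 1708 - (886/1171 + 1081/807) = 1708 - 1*1980853/944997 = 1708 - 1980853/944997 = 1612074023/944997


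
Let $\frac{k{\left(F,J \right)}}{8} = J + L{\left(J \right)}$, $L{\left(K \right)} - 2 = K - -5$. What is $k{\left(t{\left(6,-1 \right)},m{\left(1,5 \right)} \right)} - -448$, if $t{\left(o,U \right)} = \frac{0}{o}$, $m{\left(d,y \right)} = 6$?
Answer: $600$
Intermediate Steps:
$t{\left(o,U \right)} = 0$
$L{\left(K \right)} = 7 + K$ ($L{\left(K \right)} = 2 + \left(K - -5\right) = 2 + \left(K + 5\right) = 2 + \left(5 + K\right) = 7 + K$)
$k{\left(F,J \right)} = 56 + 16 J$ ($k{\left(F,J \right)} = 8 \left(J + \left(7 + J\right)\right) = 8 \left(7 + 2 J\right) = 56 + 16 J$)
$k{\left(t{\left(6,-1 \right)},m{\left(1,5 \right)} \right)} - -448 = \left(56 + 16 \cdot 6\right) - -448 = \left(56 + 96\right) + 448 = 152 + 448 = 600$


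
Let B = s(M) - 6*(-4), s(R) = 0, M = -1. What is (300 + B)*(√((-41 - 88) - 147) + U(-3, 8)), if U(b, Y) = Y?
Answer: 2592 + 648*I*√69 ≈ 2592.0 + 5382.7*I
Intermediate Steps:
B = 24 (B = 0 - 6*(-4) = 0 + 24 = 24)
(300 + B)*(√((-41 - 88) - 147) + U(-3, 8)) = (300 + 24)*(√((-41 - 88) - 147) + 8) = 324*(√(-129 - 147) + 8) = 324*(√(-276) + 8) = 324*(2*I*√69 + 8) = 324*(8 + 2*I*√69) = 2592 + 648*I*√69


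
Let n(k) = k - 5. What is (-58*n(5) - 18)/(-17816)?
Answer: 9/8908 ≈ 0.0010103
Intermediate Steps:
n(k) = -5 + k
(-58*n(5) - 18)/(-17816) = (-58*(-5 + 5) - 18)/(-17816) = (-58*0 - 18)*(-1/17816) = (0 - 18)*(-1/17816) = -18*(-1/17816) = 9/8908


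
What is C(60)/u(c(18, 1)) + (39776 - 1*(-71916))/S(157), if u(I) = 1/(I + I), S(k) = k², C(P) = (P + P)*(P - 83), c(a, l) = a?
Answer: -2449012948/24649 ≈ -99356.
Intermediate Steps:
C(P) = 2*P*(-83 + P) (C(P) = (2*P)*(-83 + P) = 2*P*(-83 + P))
u(I) = 1/(2*I)
C(60)/u(c(18, 1)) + (39776 - 1*(-71916))/S(157) = (2*60*(-83 + 60))/(((½)/18)) + (39776 - 1*(-71916))/(157²) = (2*60*(-23))/(((½)*(1/18))) + (39776 + 71916)/24649 = -2760/1/36 + 111692*(1/24649) = -2760*36 + 111692/24649 = -99360 + 111692/24649 = -2449012948/24649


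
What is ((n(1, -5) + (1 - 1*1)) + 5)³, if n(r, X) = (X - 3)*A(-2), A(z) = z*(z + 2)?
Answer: 125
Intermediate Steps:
A(z) = z*(2 + z)
n(r, X) = 0 (n(r, X) = (X - 3)*(-2*(2 - 2)) = (-3 + X)*(-2*0) = (-3 + X)*0 = 0)
((n(1, -5) + (1 - 1*1)) + 5)³ = ((0 + (1 - 1*1)) + 5)³ = ((0 + (1 - 1)) + 5)³ = ((0 + 0) + 5)³ = (0 + 5)³ = 5³ = 125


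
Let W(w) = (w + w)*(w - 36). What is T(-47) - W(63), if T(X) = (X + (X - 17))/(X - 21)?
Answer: -231225/68 ≈ -3400.4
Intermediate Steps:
T(X) = (-17 + 2*X)/(-21 + X) (T(X) = (X + (-17 + X))/(-21 + X) = (-17 + 2*X)/(-21 + X))
W(w) = 2*w*(-36 + w) (W(w) = (2*w)*(-36 + w) = 2*w*(-36 + w))
T(-47) - W(63) = (-17 + 2*(-47))/(-21 - 47) - 2*63*(-36 + 63) = (-17 - 94)/(-68) - 2*63*27 = -1/68*(-111) - 1*3402 = 111/68 - 3402 = -231225/68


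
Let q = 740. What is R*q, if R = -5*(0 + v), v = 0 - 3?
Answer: 11100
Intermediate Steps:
v = -3
R = 15 (R = -5*(0 - 3) = -5*(-3) = 15)
R*q = 15*740 = 11100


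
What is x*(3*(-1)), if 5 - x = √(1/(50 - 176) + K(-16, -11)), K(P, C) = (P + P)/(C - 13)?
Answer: -15 + √2338/14 ≈ -11.546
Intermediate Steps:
K(P, C) = 2*P/(-13 + C) (K(P, C) = (2*P)/(-13 + C) = 2*P/(-13 + C))
x = 5 - √2338/42 (x = 5 - √(1/(50 - 176) + 2*(-16)/(-13 - 11)) = 5 - √(1/(-126) + 2*(-16)/(-24)) = 5 - √(-1/126 + 2*(-16)*(-1/24)) = 5 - √(-1/126 + 4/3) = 5 - √(167/126) = 5 - √2338/42 ≈ 3.8487)
x*(3*(-1)) = (5 - √2338/42)*(3*(-1)) = (5 - √2338/42)*(-3) = -15 + √2338/14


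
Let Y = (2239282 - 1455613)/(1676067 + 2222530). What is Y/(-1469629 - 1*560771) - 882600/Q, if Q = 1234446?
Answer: -388133766880441243/542862122871153600 ≈ -0.71498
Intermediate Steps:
Y = 783669/3898597 ≈ 0.20101
Y/(-1469629 - 1*560771) - 882600/Q = 783669/(3898597*(-1469629 - 1*560771)) - 882600/1234446 = 783669/(3898597*(-1469629 - 560771)) - 882600*1/1234446 = (783669/3898597)/(-2030400) - 147100/205741 = (783669/3898597)*(-1/2030400) - 147100/205741 = -261223/2638570449600 - 147100/205741 = -388133766880441243/542862122871153600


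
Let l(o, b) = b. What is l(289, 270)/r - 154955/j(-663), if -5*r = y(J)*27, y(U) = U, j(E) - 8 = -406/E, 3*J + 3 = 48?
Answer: -61652519/3426 ≈ -17995.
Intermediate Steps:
J = 15 (J = -1 + (⅓)*48 = -1 + 16 = 15)
j(E) = 8 - 406/E
r = -81 (r = -3*27 = -⅕*405 = -81)
l(289, 270)/r - 154955/j(-663) = 270/(-81) - 154955/(8 - 406/(-663)) = 270*(-1/81) - 154955/(8 - 406*(-1/663)) = -10/3 - 154955/(8 + 406/663) = -10/3 - 154955/5710/663 = -10/3 - 154955*663/5710 = -10/3 - 20547033/1142 = -61652519/3426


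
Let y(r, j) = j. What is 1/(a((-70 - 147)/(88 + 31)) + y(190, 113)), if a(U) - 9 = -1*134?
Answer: -1/12 ≈ -0.083333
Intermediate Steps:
a(U) = -125 (a(U) = 9 - 1*134 = 9 - 134 = -125)
1/(a((-70 - 147)/(88 + 31)) + y(190, 113)) = 1/(-125 + 113) = 1/(-12) = -1/12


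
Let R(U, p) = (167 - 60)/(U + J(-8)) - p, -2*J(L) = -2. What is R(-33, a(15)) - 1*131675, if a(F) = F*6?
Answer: -4216587/32 ≈ -1.3177e+5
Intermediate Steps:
J(L) = 1 (J(L) = -½*(-2) = 1)
a(F) = 6*F
R(U, p) = -p + 107/(1 + U) (R(U, p) = (167 - 60)/(U + 1) - p = 107/(1 + U) - p = -p + 107/(1 + U))
R(-33, a(15)) - 1*131675 = (107 - 6*15 - 1*(-33)*6*15)/(1 - 33) - 1*131675 = (107 - 1*90 - 1*(-33)*90)/(-32) - 131675 = -(107 - 90 + 2970)/32 - 131675 = -1/32*2987 - 131675 = -2987/32 - 131675 = -4216587/32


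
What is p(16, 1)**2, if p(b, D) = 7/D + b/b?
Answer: 64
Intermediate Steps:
p(b, D) = 1 + 7/D (p(b, D) = 7/D + 1 = 1 + 7/D)
p(16, 1)**2 = ((7 + 1)/1)**2 = (1*8)**2 = 8**2 = 64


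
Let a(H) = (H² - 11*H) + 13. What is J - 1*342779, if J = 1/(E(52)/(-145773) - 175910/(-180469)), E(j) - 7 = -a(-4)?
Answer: -2931304627233533/8551613128 ≈ -3.4278e+5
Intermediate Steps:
a(H) = 13 + H² - 11*H
E(j) = -66 (E(j) = 7 - (13 + (-4)² - 11*(-4)) = 7 - (13 + 16 + 44) = 7 - 1*73 = 7 - 73 = -66)
J = 8769169179/8551613128 (J = 1/(-66/(-145773) - 175910/(-180469)) = 1/(-66*(-1/145773) - 175910*(-1/180469)) = 1/(22/48591 + 175910/180469) = 1/(8551613128/8769169179) = 8769169179/8551613128 ≈ 1.0254)
J - 1*342779 = 8769169179/8551613128 - 1*342779 = 8769169179/8551613128 - 342779 = -2931304627233533/8551613128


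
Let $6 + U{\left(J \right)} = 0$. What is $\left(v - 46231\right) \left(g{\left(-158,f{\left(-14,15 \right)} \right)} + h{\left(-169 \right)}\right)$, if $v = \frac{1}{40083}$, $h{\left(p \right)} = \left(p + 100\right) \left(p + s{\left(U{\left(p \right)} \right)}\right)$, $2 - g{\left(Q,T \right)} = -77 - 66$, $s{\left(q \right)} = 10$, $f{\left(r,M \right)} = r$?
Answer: $- \frac{20598805843952}{40083} \approx -5.139 \cdot 10^{8}$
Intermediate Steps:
$U{\left(J \right)} = -6$ ($U{\left(J \right)} = -6 + 0 = -6$)
$g{\left(Q,T \right)} = 145$ ($g{\left(Q,T \right)} = 2 - \left(-77 - 66\right) = 2 - -143 = 2 + 143 = 145$)
$h{\left(p \right)} = \left(10 + p\right) \left(100 + p\right)$ ($h{\left(p \right)} = \left(p + 100\right) \left(p + 10\right) = \left(100 + p\right) \left(10 + p\right) = \left(10 + p\right) \left(100 + p\right)$)
$v = \frac{1}{40083} \approx 2.4948 \cdot 10^{-5}$
$\left(v - 46231\right) \left(g{\left(-158,f{\left(-14,15 \right)} \right)} + h{\left(-169 \right)}\right) = \left(\frac{1}{40083} - 46231\right) \left(145 + \left(1000 + \left(-169\right)^{2} + 110 \left(-169\right)\right)\right) = - \frac{1853077172 \left(145 + \left(1000 + 28561 - 18590\right)\right)}{40083} = - \frac{1853077172 \left(145 + 10971\right)}{40083} = \left(- \frac{1853077172}{40083}\right) 11116 = - \frac{20598805843952}{40083}$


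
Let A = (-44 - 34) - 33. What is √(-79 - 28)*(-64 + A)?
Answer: -175*I*√107 ≈ -1810.2*I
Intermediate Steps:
A = -111 (A = -78 - 33 = -111)
√(-79 - 28)*(-64 + A) = √(-79 - 28)*(-64 - 111) = √(-107)*(-175) = (I*√107)*(-175) = -175*I*√107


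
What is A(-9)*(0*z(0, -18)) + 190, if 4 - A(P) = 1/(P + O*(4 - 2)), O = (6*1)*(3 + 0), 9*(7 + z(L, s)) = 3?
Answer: 190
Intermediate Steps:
z(L, s) = -20/3 (z(L, s) = -7 + (⅑)*3 = -7 + ⅓ = -20/3)
O = 18 (O = 6*3 = 18)
A(P) = 4 - 1/(36 + P) (A(P) = 4 - 1/(P + 18*(4 - 2)) = 4 - 1/(P + 18*2) = 4 - 1/(P + 36) = 4 - 1/(36 + P))
A(-9)*(0*z(0, -18)) + 190 = ((143 + 4*(-9))/(36 - 9))*(0*(-20/3)) + 190 = ((143 - 36)/27)*0 + 190 = ((1/27)*107)*0 + 190 = (107/27)*0 + 190 = 0 + 190 = 190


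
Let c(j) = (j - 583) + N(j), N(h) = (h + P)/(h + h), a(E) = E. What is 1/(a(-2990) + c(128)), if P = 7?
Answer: -256/881785 ≈ -0.00029032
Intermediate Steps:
N(h) = (7 + h)/(2*h) (N(h) = (h + 7)/(h + h) = (7 + h)/((2*h)) = (7 + h)*(1/(2*h)) = (7 + h)/(2*h))
c(j) = -583 + j + (7 + j)/(2*j) (c(j) = (j - 583) + (7 + j)/(2*j) = (-583 + j) + (7 + j)/(2*j) = -583 + j + (7 + j)/(2*j))
1/(a(-2990) + c(128)) = 1/(-2990 + (-1165/2 + 128 + (7/2)/128)) = 1/(-2990 + (-1165/2 + 128 + (7/2)*(1/128))) = 1/(-2990 + (-1165/2 + 128 + 7/256)) = 1/(-2990 - 116345/256) = 1/(-881785/256) = -256/881785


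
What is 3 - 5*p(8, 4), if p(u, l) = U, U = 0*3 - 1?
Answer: 8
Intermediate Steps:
U = -1 (U = 0 - 1 = -1)
p(u, l) = -1
3 - 5*p(8, 4) = 3 - 5*(-1) = 3 + 5 = 8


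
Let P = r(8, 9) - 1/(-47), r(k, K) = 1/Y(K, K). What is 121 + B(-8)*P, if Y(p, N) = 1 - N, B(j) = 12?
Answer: 11257/94 ≈ 119.76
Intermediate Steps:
r(k, K) = 1/(1 - K)
P = -39/376 (P = -1/(-1 + 9) - 1/(-47) = -1/8 - 1*(-1/47) = -1*1/8 + 1/47 = -1/8 + 1/47 = -39/376 ≈ -0.10372)
121 + B(-8)*P = 121 + 12*(-39/376) = 121 - 117/94 = 11257/94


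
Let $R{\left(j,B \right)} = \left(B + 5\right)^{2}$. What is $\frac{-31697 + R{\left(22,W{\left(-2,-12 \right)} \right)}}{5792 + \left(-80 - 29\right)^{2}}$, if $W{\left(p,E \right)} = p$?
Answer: $- \frac{31688}{17673} \approx -1.793$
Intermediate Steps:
$R{\left(j,B \right)} = \left(5 + B\right)^{2}$
$\frac{-31697 + R{\left(22,W{\left(-2,-12 \right)} \right)}}{5792 + \left(-80 - 29\right)^{2}} = \frac{-31697 + \left(5 - 2\right)^{2}}{5792 + \left(-80 - 29\right)^{2}} = \frac{-31697 + 3^{2}}{5792 + \left(-109\right)^{2}} = \frac{-31697 + 9}{5792 + 11881} = - \frac{31688}{17673}$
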